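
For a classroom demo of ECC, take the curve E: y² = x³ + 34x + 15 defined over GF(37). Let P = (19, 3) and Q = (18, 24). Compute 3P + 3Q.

(7, 35)

First 3P:
Repeated addition: build up to 3P.
2P: tangent at (19, 3): λ = (3·19² + 34)/(2·3) ≡ 7/6. 6⁻¹ ≡ 31 (mod 37), so λ ≡ 7·31 ≡ 32.
  x = λ² - 19 - 19 = 1024 - 38 ≡ 24; y = λ·(19 - 24) - 3 ≡ 22. → (24, 22)
3P: (24, 22) + (19, 3). λ = (3 - 22)/(19 - 24) ≡ 18/32 mod 37. 32⁻¹ ≡ 22 (mod 37), so λ ≡ 26.
  x = λ² - 24 - 19 = 676 - 43 ≡ 4; y = λ·(24 - 4) - 22 ≡ 17. → (4, 17)
3P = (4, 17).
Next 3Q:
Repeated addition: build up to 3Q.
2Q: tangent at (18, 24): λ = (3·18² + 34)/(2·24) ≡ 7/11. 11⁻¹ ≡ 27 (mod 37) since 11·27 = 297 ≡ 1, so λ ≡ 7·27 ≡ 4.
  x = λ² - 18 - 18 = 16 - 36 ≡ 17; y = λ·(18 - 17) - 24 ≡ 17. → (17, 17)
3Q: (17, 17) + (18, 24). λ = (24 - 17)/(18 - 17) ≡ 7/1 mod 37. 1⁻¹ ≡ 1 (mod 37), so λ ≡ 7.
  x = λ² - 17 - 18 = 49 - 35 ≡ 14; y = λ·(17 - 14) - 17 ≡ 4. → (14, 4)
3Q = (14, 4).
Finally 3P + 3Q:
(4, 17) + (14, 4). λ = (4 - 17)/(14 - 4) ≡ 24/10 mod 37. 10⁻¹ ≡ 26 (mod 37) since 10·26 = 260 ≡ 1, so λ ≡ 32.
  x = λ² - 4 - 14 = 1024 - 18 ≡ 7; y = λ·(4 - 7) - 17 ≡ 35. → (7, 35)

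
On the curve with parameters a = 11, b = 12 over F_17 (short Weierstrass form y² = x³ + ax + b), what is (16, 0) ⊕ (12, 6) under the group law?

(4, 16)

(16, 0) + (12, 6). λ = (6 - 0)/(12 - 16) ≡ 6/13 mod 17. 13⁻¹ ≡ 4 (mod 17), so λ ≡ 7.
  x = λ² - 16 - 12 = 49 - 28 ≡ 4; y = λ·(16 - 4) - 0 ≡ 16. → (4, 16)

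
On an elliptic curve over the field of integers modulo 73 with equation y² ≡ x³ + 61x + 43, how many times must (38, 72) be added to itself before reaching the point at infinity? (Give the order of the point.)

4

2P: tangent at (38, 72): λ = (3·38² + 61)/(2·72) ≡ 13/71. 71⁻¹ ≡ 36 (mod 73), so λ ≡ 13·36 ≡ 30.
  x = λ² - 38 - 38 = 900 - 76 ≡ 21; y = λ·(38 - 21) - 72 ≡ 0. → (21, 0)
3P: (21, 0) + (38, 72). λ = (72 - 0)/(38 - 21) ≡ 72/17 mod 73. 17⁻¹ ≡ 43 (mod 73), so λ ≡ 30.
  x = λ² - 21 - 38 = 900 - 59 ≡ 38; y = λ·(21 - 38) - 0 ≡ 1. → (38, 1)
4P: (38, 1) + (38, 72): same x and y₁ ≡ -y₂, so the sum is the point at infinity.
4P = the point at infinity, so the order is 4.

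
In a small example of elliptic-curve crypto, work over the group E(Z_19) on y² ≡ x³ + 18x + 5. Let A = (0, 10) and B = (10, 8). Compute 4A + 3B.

(18, 9)

First 4A:
Double-and-add on 4 = (100)₂. Start with A = (0, 10) for the leading 1-bit.
double: tangent at (0, 10): λ = (3·0² + 18)/(2·10) ≡ 18/1. 1⁻¹ ≡ 1 (mod 19), so λ ≡ 18·1 ≡ 18.
  x = λ² - 0 - 0 = 324 - 0 ≡ 1; y = λ·(0 - 1) - 10 ≡ 10. → (1, 10)
double: tangent at (1, 10): λ = (3·1² + 18)/(2·10) ≡ 2/1. 1⁻¹ ≡ 1 (mod 19), so λ ≡ 2·1 ≡ 2.
  x = λ² - 1 - 1 = 4 - 2 ≡ 2; y = λ·(1 - 2) - 10 ≡ 7. → (2, 7)
4A = (2, 7).
Next 3B:
Repeated addition: build up to 3B.
2B: tangent at (10, 8): λ = (3·10² + 18)/(2·8) ≡ 14/16. 16⁻¹ ≡ 6 (mod 19), so λ ≡ 14·6 ≡ 8.
  x = λ² - 10 - 10 = 64 - 20 ≡ 6; y = λ·(10 - 6) - 8 ≡ 5. → (6, 5)
3B: (6, 5) + (10, 8). λ = (8 - 5)/(10 - 6) ≡ 3/4 mod 19. 4⁻¹ ≡ 5 (mod 19), so λ ≡ 15.
  x = λ² - 6 - 10 = 225 - 16 ≡ 0; y = λ·(6 - 0) - 5 ≡ 9. → (0, 9)
3B = (0, 9).
Finally 4A + 3B:
(2, 7) + (0, 9). λ = (9 - 7)/(0 - 2) ≡ 2/17 mod 19. 17⁻¹ ≡ 9 (mod 19), so λ ≡ 18.
  x = λ² - 2 - 0 = 324 - 2 ≡ 18; y = λ·(2 - 18) - 7 ≡ 9. → (18, 9)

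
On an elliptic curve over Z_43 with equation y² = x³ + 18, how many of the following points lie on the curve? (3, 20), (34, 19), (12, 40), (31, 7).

(3, 20): 20² ≡ 13, rhs ≡ 2 → off.
(34, 19): 19² ≡ 17, rhs ≡ 20 → off.
(12, 40): 40² ≡ 9, rhs ≡ 26 → off.
(31, 7): 7² ≡ 6, rhs ≡ 10 → off.

0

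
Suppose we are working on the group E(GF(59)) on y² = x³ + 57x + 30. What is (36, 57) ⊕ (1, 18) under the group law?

(36, 57) + (1, 18). λ = (18 - 57)/(1 - 36) ≡ 20/24 mod 59. 24⁻¹ ≡ 32 (mod 59), so λ ≡ 50.
  x = λ² - 36 - 1 = 2500 - 37 ≡ 44; y = λ·(36 - 44) - 57 ≡ 15. → (44, 15)

(44, 15)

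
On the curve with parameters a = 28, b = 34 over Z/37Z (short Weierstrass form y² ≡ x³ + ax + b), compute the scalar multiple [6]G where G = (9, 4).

(1, 27)

Double-and-add on 6 = (110)₂. Start with G = (9, 4) for the leading 1-bit.
double: tangent at (9, 4): λ = (3·9² + 28)/(2·4) ≡ 12/8. 8⁻¹ ≡ 14 (mod 37) since 8·14 = 112 ≡ 1, so λ ≡ 12·14 ≡ 20.
  x = λ² - 9 - 9 = 400 - 18 ≡ 12; y = λ·(9 - 12) - 4 ≡ 10. → (12, 10)
add G: (12, 10) + (9, 4). λ = (4 - 10)/(9 - 12) ≡ 31/34 mod 37. 34⁻¹ ≡ 12 (mod 37), so λ ≡ 2.
  x = λ² - 12 - 9 = 4 - 21 ≡ 20; y = λ·(12 - 20) - 10 ≡ 11. → (20, 11)
double: tangent at (20, 11): λ = (3·20² + 28)/(2·11) ≡ 7/22. 22⁻¹ ≡ 32 (mod 37) since 22·32 = 704 ≡ 1, so λ ≡ 7·32 ≡ 2.
  x = λ² - 20 - 20 = 4 - 40 ≡ 1; y = λ·(20 - 1) - 11 ≡ 27. → (1, 27)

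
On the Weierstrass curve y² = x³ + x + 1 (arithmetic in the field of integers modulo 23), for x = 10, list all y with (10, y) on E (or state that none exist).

x³ + 1x + 1 = 1011 ≡ 22 (mod 23).
22 is a non-residue mod 23; no y exists.

none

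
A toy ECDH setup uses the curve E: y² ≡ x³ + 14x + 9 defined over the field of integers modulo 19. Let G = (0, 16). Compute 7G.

(14, 2)

Double-and-add on 7 = (111)₂. Start with G = (0, 16) for the leading 1-bit.
double: tangent at (0, 16): λ = (3·0² + 14)/(2·16) ≡ 14/13. 13⁻¹ ≡ 3 (mod 19) since 13·3 = 39 ≡ 1, so λ ≡ 14·3 ≡ 4.
  x = λ² - 0 - 0 = 16 - 0 ≡ 16; y = λ·(0 - 16) - 16 ≡ 15. → (16, 15)
add G: (16, 15) + (0, 16). λ = (16 - 15)/(0 - 16) ≡ 1/3 mod 19. 3⁻¹ ≡ 13 (mod 19), so λ ≡ 13.
  x = λ² - 16 - 0 = 169 - 16 ≡ 1; y = λ·(16 - 1) - 15 ≡ 9. → (1, 9)
double: tangent at (1, 9): λ = (3·1² + 14)/(2·9) ≡ 17/18. 18⁻¹ ≡ 18 (mod 19), so λ ≡ 17·18 ≡ 2.
  x = λ² - 1 - 1 = 4 - 2 ≡ 2; y = λ·(1 - 2) - 9 ≡ 8. → (2, 8)
add G: (2, 8) + (0, 16). λ = (16 - 8)/(0 - 2) ≡ 8/17 mod 19. 17⁻¹ ≡ 9 (mod 19), so λ ≡ 15.
  x = λ² - 2 - 0 = 225 - 2 ≡ 14; y = λ·(2 - 14) - 8 ≡ 2. → (14, 2)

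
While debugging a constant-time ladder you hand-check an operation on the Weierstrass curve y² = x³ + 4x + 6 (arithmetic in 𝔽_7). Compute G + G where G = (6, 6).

(2, 1)

tangent at (6, 6): λ = (3·6² + 4)/(2·6) ≡ 0/5. 5⁻¹ ≡ 3 (mod 7) since 5·3 = 15 ≡ 1, so λ ≡ 0·3 ≡ 0.
  x = λ² - 6 - 6 = 0 - 12 ≡ 2; y = λ·(6 - 2) - 6 ≡ 1. → (2, 1)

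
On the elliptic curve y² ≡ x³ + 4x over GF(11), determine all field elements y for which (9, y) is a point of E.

x³ + 4x + 0 = 765 ≡ 6 (mod 11).
6 is a non-residue mod 11; no y exists.

none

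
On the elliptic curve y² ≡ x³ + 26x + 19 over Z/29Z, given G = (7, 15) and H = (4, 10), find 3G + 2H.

First 3G:
Repeated addition: build up to 3G.
2G: tangent at (7, 15): λ = (3·7² + 26)/(2·15) ≡ 28/1. 1⁻¹ ≡ 1 (mod 29), so λ ≡ 28·1 ≡ 28.
  x = λ² - 7 - 7 = 784 - 14 ≡ 16; y = λ·(7 - 16) - 15 ≡ 23. → (16, 23)
3G: (16, 23) + (7, 15). λ = (15 - 23)/(7 - 16) ≡ 21/20 mod 29. 20⁻¹ ≡ 16 (mod 29) since 20·16 = 320 ≡ 1, so λ ≡ 17.
  x = λ² - 16 - 7 = 289 - 23 ≡ 5; y = λ·(16 - 5) - 23 ≡ 19. → (5, 19)
3G = (5, 19).
Next 2H:
Repeated addition: build up to 2H.
2H: tangent at (4, 10): λ = (3·4² + 26)/(2·10) ≡ 16/20. 20⁻¹ ≡ 16 (mod 29), so λ ≡ 16·16 ≡ 24.
  x = λ² - 4 - 4 = 576 - 8 ≡ 17; y = λ·(4 - 17) - 10 ≡ 26. → (17, 26)
2H = (17, 26).
Finally 3G + 2H:
(5, 19) + (17, 26). λ = (26 - 19)/(17 - 5) ≡ 7/12 mod 29. 12⁻¹ ≡ 17 (mod 29) since 12·17 = 204 ≡ 1, so λ ≡ 3.
  x = λ² - 5 - 17 = 9 - 22 ≡ 16; y = λ·(5 - 16) - 19 ≡ 6. → (16, 6)

(16, 6)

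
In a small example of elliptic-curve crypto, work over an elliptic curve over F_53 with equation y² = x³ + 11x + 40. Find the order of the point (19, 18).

3

2P: tangent at (19, 18): λ = (3·19² + 11)/(2·18) ≡ 34/36. 36⁻¹ ≡ 28 (mod 53), so λ ≡ 34·28 ≡ 51.
  x = λ² - 19 - 19 = 2601 - 38 ≡ 19; y = λ·(19 - 19) - 18 ≡ 35. → (19, 35)
3P: (19, 35) + (19, 18): same x and y₁ ≡ -y₂, so the sum is O.
3P = O, so the order is 3.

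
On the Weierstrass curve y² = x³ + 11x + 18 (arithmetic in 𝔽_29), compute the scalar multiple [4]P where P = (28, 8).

(22, 27)

Double-and-add on 4 = (100)₂. Start with P = (28, 8) for the leading 1-bit.
double: tangent at (28, 8): λ = (3·28² + 11)/(2·8) ≡ 14/16. 16⁻¹ ≡ 20 (mod 29), so λ ≡ 14·20 ≡ 19.
  x = λ² - 28 - 28 = 361 - 56 ≡ 15; y = λ·(28 - 15) - 8 ≡ 7. → (15, 7)
double: tangent at (15, 7): λ = (3·15² + 11)/(2·7) ≡ 19/14. 14⁻¹ ≡ 27 (mod 29), so λ ≡ 19·27 ≡ 20.
  x = λ² - 15 - 15 = 400 - 30 ≡ 22; y = λ·(15 - 22) - 7 ≡ 27. → (22, 27)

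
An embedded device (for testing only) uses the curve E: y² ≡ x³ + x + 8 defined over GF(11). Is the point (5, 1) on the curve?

y² = 1² ≡ 1; x³ + 1x + 8 = 138 ≡ 6 (mod 11). 1 ≠ 6.

no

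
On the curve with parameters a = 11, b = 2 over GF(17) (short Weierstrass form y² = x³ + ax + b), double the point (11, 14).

tangent at (11, 14): λ = (3·11² + 11)/(2·14) ≡ 0/11. 11⁻¹ ≡ 14 (mod 17) since 11·14 = 154 ≡ 1, so λ ≡ 0·14 ≡ 0.
  x = λ² - 11 - 11 = 0 - 22 ≡ 12; y = λ·(11 - 12) - 14 ≡ 3. → (12, 3)

(12, 3)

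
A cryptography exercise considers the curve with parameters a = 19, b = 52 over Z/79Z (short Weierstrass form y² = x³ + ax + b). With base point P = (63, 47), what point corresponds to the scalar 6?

Repeated addition: build up to 6P.
2P: tangent at (63, 47): λ = (3·63² + 19)/(2·47) ≡ 76/15. 15⁻¹ ≡ 58 (mod 79), so λ ≡ 76·58 ≡ 63.
  x = λ² - 63 - 63 = 3969 - 126 ≡ 51; y = λ·(63 - 51) - 47 ≡ 77. → (51, 77)
3P: (51, 77) + (63, 47). λ = (47 - 77)/(63 - 51) ≡ 49/12 mod 79. 12⁻¹ ≡ 33 (mod 79), so λ ≡ 37.
  x = λ² - 51 - 63 = 1369 - 114 ≡ 70; y = λ·(51 - 70) - 77 ≡ 10. → (70, 10)
4P: (70, 10) + (63, 47). λ = (47 - 10)/(63 - 70) ≡ 37/72 mod 79. 72⁻¹ ≡ 45 (mod 79) since 72·45 = 3240 ≡ 1, so λ ≡ 6.
  x = λ² - 70 - 63 = 36 - 133 ≡ 61; y = λ·(70 - 61) - 10 ≡ 44. → (61, 44)
5P: (61, 44) + (63, 47). λ = (47 - 44)/(63 - 61) ≡ 3/2 mod 79. 2⁻¹ ≡ 40 (mod 79), so λ ≡ 41.
  x = λ² - 61 - 63 = 1681 - 124 ≡ 56; y = λ·(61 - 56) - 44 ≡ 3. → (56, 3)
6P: (56, 3) + (63, 47). λ = (47 - 3)/(63 - 56) ≡ 44/7 mod 79. 7⁻¹ ≡ 34 (mod 79), so λ ≡ 74.
  x = λ² - 56 - 63 = 5476 - 119 ≡ 64; y = λ·(56 - 64) - 3 ≡ 37. → (64, 37)

(64, 37)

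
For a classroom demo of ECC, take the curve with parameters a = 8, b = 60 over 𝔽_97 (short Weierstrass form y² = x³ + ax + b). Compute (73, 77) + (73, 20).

O

The two points share x = 73 and their y-coordinates satisfy 77 + 20 ≡ 0 (mod 97), so they are inverses. Their sum is ∞.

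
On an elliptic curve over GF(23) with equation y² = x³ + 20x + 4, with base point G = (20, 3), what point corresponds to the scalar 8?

Double-and-add on 8 = (1000)₂. Start with G = (20, 3) for the leading 1-bit.
double: tangent at (20, 3): λ = (3·20² + 20)/(2·3) ≡ 1/6. 6⁻¹ ≡ 4 (mod 23), so λ ≡ 1·4 ≡ 4.
  x = λ² - 20 - 20 = 16 - 40 ≡ 22; y = λ·(20 - 22) - 3 ≡ 12. → (22, 12)
double: tangent at (22, 12): λ = (3·22² + 20)/(2·12) ≡ 0/1. 1⁻¹ ≡ 1 (mod 23), so λ ≡ 0·1 ≡ 0.
  x = λ² - 22 - 22 = 0 - 44 ≡ 2; y = λ·(22 - 2) - 12 ≡ 11. → (2, 11)
double: tangent at (2, 11): λ = (3·2² + 20)/(2·11) ≡ 9/22. 22⁻¹ ≡ 22 (mod 23) since 22·22 = 484 ≡ 1, so λ ≡ 9·22 ≡ 14.
  x = λ² - 2 - 2 = 196 - 4 ≡ 8; y = λ·(2 - 8) - 11 ≡ 20. → (8, 20)

(8, 20)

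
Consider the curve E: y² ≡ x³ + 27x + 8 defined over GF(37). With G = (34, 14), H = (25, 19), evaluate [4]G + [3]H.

First 4G:
Double-and-add on 4 = (100)₂. Start with G = (34, 14) for the leading 1-bit.
double: tangent at (34, 14): λ = (3·34² + 27)/(2·14) ≡ 17/28. 28⁻¹ ≡ 4 (mod 37) since 28·4 = 112 ≡ 1, so λ ≡ 17·4 ≡ 31.
  x = λ² - 34 - 34 = 961 - 68 ≡ 5; y = λ·(34 - 5) - 14 ≡ 34. → (5, 34)
double: tangent at (5, 34): λ = (3·5² + 27)/(2·34) ≡ 28/31. 31⁻¹ ≡ 6 (mod 37), so λ ≡ 28·6 ≡ 20.
  x = λ² - 5 - 5 = 400 - 10 ≡ 20; y = λ·(5 - 20) - 34 ≡ 36. → (20, 36)
4G = (20, 36).
Next 3H:
Repeated addition: build up to 3H.
2H: tangent at (25, 19): λ = (3·25² + 27)/(2·19) ≡ 15/1. 1⁻¹ ≡ 1 (mod 37) since 1·1 = 1 ≡ 1, so λ ≡ 15·1 ≡ 15.
  x = λ² - 25 - 25 = 225 - 50 ≡ 27; y = λ·(25 - 27) - 19 ≡ 25. → (27, 25)
3H: (27, 25) + (25, 19). λ = (19 - 25)/(25 - 27) ≡ 31/35 mod 37. 35⁻¹ ≡ 18 (mod 37), so λ ≡ 3.
  x = λ² - 27 - 25 = 9 - 52 ≡ 31; y = λ·(27 - 31) - 25 ≡ 0. → (31, 0)
3H = (31, 0).
Finally 4G + 3H:
(20, 36) + (31, 0). λ = (0 - 36)/(31 - 20) ≡ 1/11 mod 37. 11⁻¹ ≡ 27 (mod 37) since 11·27 = 297 ≡ 1, so λ ≡ 27.
  x = λ² - 20 - 31 = 729 - 51 ≡ 12; y = λ·(20 - 12) - 36 ≡ 32. → (12, 32)

(12, 32)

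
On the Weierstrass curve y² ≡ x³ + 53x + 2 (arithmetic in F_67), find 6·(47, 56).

Write Q = (47, 56).
Double-and-add on 6 = (110)₂. Start with Q = (47, 56) for the leading 1-bit.
double: tangent at (47, 56): λ = (3·47² + 53)/(2·56) ≡ 47/45. 45⁻¹ ≡ 3 (mod 67) since 45·3 = 135 ≡ 1, so λ ≡ 47·3 ≡ 7.
  x = λ² - 47 - 47 = 49 - 94 ≡ 22; y = λ·(47 - 22) - 56 ≡ 52. → (22, 52)
add Q: (22, 52) + (47, 56). λ = (56 - 52)/(47 - 22) ≡ 4/25 mod 67. 25⁻¹ ≡ 59 (mod 67) since 25·59 = 1475 ≡ 1, so λ ≡ 35.
  x = λ² - 22 - 47 = 1225 - 69 ≡ 17; y = λ·(22 - 17) - 52 ≡ 56. → (17, 56)
double: tangent at (17, 56): λ = (3·17² + 53)/(2·56) ≡ 49/45. 45⁻¹ ≡ 3 (mod 67), so λ ≡ 49·3 ≡ 13.
  x = λ² - 17 - 17 = 169 - 34 ≡ 1; y = λ·(17 - 1) - 56 ≡ 18. → (1, 18)

(1, 18)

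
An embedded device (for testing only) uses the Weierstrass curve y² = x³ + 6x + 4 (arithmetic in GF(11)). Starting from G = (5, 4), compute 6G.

Repeated addition: build up to 6G.
2G: tangent at (5, 4): λ = (3·5² + 6)/(2·4) ≡ 4/8. 8⁻¹ ≡ 7 (mod 11), so λ ≡ 4·7 ≡ 6.
  x = λ² - 5 - 5 = 36 - 10 ≡ 4; y = λ·(5 - 4) - 4 ≡ 2. → (4, 2)
3G: (4, 2) + (5, 4). λ = (4 - 2)/(5 - 4) ≡ 2/1 mod 11. 1⁻¹ ≡ 1 (mod 11), so λ ≡ 2.
  x = λ² - 4 - 5 = 4 - 9 ≡ 6; y = λ·(4 - 6) - 2 ≡ 5. → (6, 5)
4G: (6, 5) + (5, 4). λ = (4 - 5)/(5 - 6) ≡ 10/10 mod 11. 10⁻¹ ≡ 10 (mod 11) since 10·10 = 100 ≡ 1, so λ ≡ 1.
  x = λ² - 6 - 5 = 1 - 11 ≡ 1; y = λ·(6 - 1) - 5 ≡ 0. → (1, 0)
5G: (1, 0) + (5, 4). λ = (4 - 0)/(5 - 1) ≡ 4/4 mod 11. 4⁻¹ ≡ 3 (mod 11), so λ ≡ 1.
  x = λ² - 1 - 5 = 1 - 6 ≡ 6; y = λ·(1 - 6) - 0 ≡ 6. → (6, 6)
6G: (6, 6) + (5, 4). λ = (4 - 6)/(5 - 6) ≡ 9/10 mod 11. 10⁻¹ ≡ 10 (mod 11), so λ ≡ 2.
  x = λ² - 6 - 5 = 4 - 11 ≡ 4; y = λ·(6 - 4) - 6 ≡ 9. → (4, 9)

(4, 9)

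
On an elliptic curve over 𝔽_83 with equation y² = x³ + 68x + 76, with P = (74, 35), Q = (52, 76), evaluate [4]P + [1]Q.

First 4P:
Repeated addition: build up to 4P.
2P: tangent at (74, 35): λ = (3·74² + 68)/(2·35) ≡ 62/70. 70⁻¹ ≡ 51 (mod 83), so λ ≡ 62·51 ≡ 8.
  x = λ² - 74 - 74 = 64 - 148 ≡ 82; y = λ·(74 - 82) - 35 ≡ 67. → (82, 67)
3P: (82, 67) + (74, 35). λ = (35 - 67)/(74 - 82) ≡ 51/75 mod 83. 75⁻¹ ≡ 31 (mod 83), so λ ≡ 4.
  x = λ² - 82 - 74 = 16 - 156 ≡ 26; y = λ·(82 - 26) - 67 ≡ 74. → (26, 74)
4P: (26, 74) + (74, 35). λ = (35 - 74)/(74 - 26) ≡ 44/48 mod 83. 48⁻¹ ≡ 64 (mod 83), so λ ≡ 77.
  x = λ² - 26 - 74 = 5929 - 100 ≡ 19; y = λ·(26 - 19) - 74 ≡ 50. → (19, 50)
4P = (19, 50).
Finally 4P + Q:
(19, 50) + (52, 76). λ = (76 - 50)/(52 - 19) ≡ 26/33 mod 83. 33⁻¹ ≡ 78 (mod 83) since 33·78 = 2574 ≡ 1, so λ ≡ 36.
  x = λ² - 19 - 52 = 1296 - 71 ≡ 63; y = λ·(19 - 63) - 50 ≡ 26. → (63, 26)

(63, 26)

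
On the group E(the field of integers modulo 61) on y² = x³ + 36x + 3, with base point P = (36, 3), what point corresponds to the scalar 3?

Repeated addition: build up to 3P.
2P: tangent at (36, 3): λ = (3·36² + 36)/(2·3) ≡ 20/6. 6⁻¹ ≡ 51 (mod 61), so λ ≡ 20·51 ≡ 44.
  x = λ² - 36 - 36 = 1936 - 72 ≡ 34; y = λ·(36 - 34) - 3 ≡ 24. → (34, 24)
3P: (34, 24) + (36, 3). λ = (3 - 24)/(36 - 34) ≡ 40/2 mod 61. 2⁻¹ ≡ 31 (mod 61), so λ ≡ 20.
  x = λ² - 34 - 36 = 400 - 70 ≡ 25; y = λ·(34 - 25) - 24 ≡ 34. → (25, 34)

(25, 34)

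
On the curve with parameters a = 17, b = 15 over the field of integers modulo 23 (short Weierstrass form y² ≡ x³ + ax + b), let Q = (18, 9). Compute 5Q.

Repeated addition: build up to 5Q.
2Q: tangent at (18, 9): λ = (3·18² + 17)/(2·9) ≡ 0/18. 18⁻¹ ≡ 9 (mod 23) since 18·9 = 162 ≡ 1, so λ ≡ 0·9 ≡ 0.
  x = λ² - 18 - 18 = 0 - 36 ≡ 10; y = λ·(18 - 10) - 9 ≡ 14. → (10, 14)
3Q: (10, 14) + (18, 9). λ = (9 - 14)/(18 - 10) ≡ 18/8 mod 23. 8⁻¹ ≡ 3 (mod 23), so λ ≡ 8.
  x = λ² - 10 - 18 = 64 - 28 ≡ 13; y = λ·(10 - 13) - 14 ≡ 8. → (13, 8)
4Q: (13, 8) + (18, 9). λ = (9 - 8)/(18 - 13) ≡ 1/5 mod 23. 5⁻¹ ≡ 14 (mod 23) since 5·14 = 70 ≡ 1, so λ ≡ 14.
  x = λ² - 13 - 18 = 196 - 31 ≡ 4; y = λ·(13 - 4) - 8 ≡ 3. → (4, 3)
5Q: (4, 3) + (18, 9). λ = (9 - 3)/(18 - 4) ≡ 6/14 mod 23. 14⁻¹ ≡ 5 (mod 23), so λ ≡ 7.
  x = λ² - 4 - 18 = 49 - 22 ≡ 4; y = λ·(4 - 4) - 3 ≡ 20. → (4, 20)

(4, 20)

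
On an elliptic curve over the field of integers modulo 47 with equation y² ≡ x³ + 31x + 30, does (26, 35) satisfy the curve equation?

y² = 35² ≡ 3; x³ + 31x + 30 = 18412 ≡ 35 (mod 47). 3 ≠ 35.

no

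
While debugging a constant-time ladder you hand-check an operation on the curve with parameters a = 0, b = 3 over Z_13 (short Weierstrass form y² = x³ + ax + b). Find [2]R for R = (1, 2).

tangent at (1, 2): λ = (3·1² + 0)/(2·2) ≡ 3/4. 4⁻¹ ≡ 10 (mod 13), so λ ≡ 3·10 ≡ 4.
  x = λ² - 1 - 1 = 16 - 2 ≡ 1; y = λ·(1 - 1) - 2 ≡ 11. → (1, 11)

(1, 11)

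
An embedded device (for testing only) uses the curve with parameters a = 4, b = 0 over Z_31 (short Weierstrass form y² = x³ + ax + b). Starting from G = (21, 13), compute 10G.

(25, 16)

Double-and-add on 10 = (1010)₂. Start with G = (21, 13) for the leading 1-bit.
double: tangent at (21, 13): λ = (3·21² + 4)/(2·13) ≡ 25/26. 26⁻¹ ≡ 6 (mod 31) since 26·6 = 156 ≡ 1, so λ ≡ 25·6 ≡ 26.
  x = λ² - 21 - 21 = 676 - 42 ≡ 14; y = λ·(21 - 14) - 13 ≡ 14. → (14, 14)
double: tangent at (14, 14): λ = (3·14² + 4)/(2·14) ≡ 3/28. 28⁻¹ ≡ 10 (mod 31) since 28·10 = 280 ≡ 1, so λ ≡ 3·10 ≡ 30.
  x = λ² - 14 - 14 = 900 - 28 ≡ 4; y = λ·(14 - 4) - 14 ≡ 7. → (4, 7)
add G: (4, 7) + (21, 13). λ = (13 - 7)/(21 - 4) ≡ 6/17 mod 31. 17⁻¹ ≡ 11 (mod 31) since 17·11 = 187 ≡ 1, so λ ≡ 4.
  x = λ² - 4 - 21 = 16 - 25 ≡ 22; y = λ·(4 - 22) - 7 ≡ 14. → (22, 14)
double: tangent at (22, 14): λ = (3·22² + 4)/(2·14) ≡ 30/28. 28⁻¹ ≡ 10 (mod 31), so λ ≡ 30·10 ≡ 21.
  x = λ² - 22 - 22 = 441 - 44 ≡ 25; y = λ·(22 - 25) - 14 ≡ 16. → (25, 16)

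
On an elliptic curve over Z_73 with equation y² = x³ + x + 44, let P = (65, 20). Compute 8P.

Repeated addition: build up to 8P.
2P: tangent at (65, 20): λ = (3·65² + 1)/(2·20) ≡ 47/40. 40⁻¹ ≡ 42 (mod 73), so λ ≡ 47·42 ≡ 3.
  x = λ² - 65 - 65 = 9 - 130 ≡ 25; y = λ·(65 - 25) - 20 ≡ 27. → (25, 27)
3P: (25, 27) + (65, 20). λ = (20 - 27)/(65 - 25) ≡ 66/40 mod 73. 40⁻¹ ≡ 42 (mod 73), so λ ≡ 71.
  x = λ² - 25 - 65 = 5041 - 90 ≡ 60; y = λ·(25 - 60) - 27 ≡ 43. → (60, 43)
4P: (60, 43) + (65, 20). λ = (20 - 43)/(65 - 60) ≡ 50/5 mod 73. 5⁻¹ ≡ 44 (mod 73), so λ ≡ 10.
  x = λ² - 60 - 65 = 100 - 125 ≡ 48; y = λ·(60 - 48) - 43 ≡ 4. → (48, 4)
5P: (48, 4) + (65, 20). λ = (20 - 4)/(65 - 48) ≡ 16/17 mod 73. 17⁻¹ ≡ 43 (mod 73) since 17·43 = 731 ≡ 1, so λ ≡ 31.
  x = λ² - 48 - 65 = 961 - 113 ≡ 45; y = λ·(48 - 45) - 4 ≡ 16. → (45, 16)
6P: (45, 16) + (65, 20). λ = (20 - 16)/(65 - 45) ≡ 4/20 mod 73. 20⁻¹ ≡ 11 (mod 73) since 20·11 = 220 ≡ 1, so λ ≡ 44.
  x = λ² - 45 - 65 = 1936 - 110 ≡ 1; y = λ·(45 - 1) - 16 ≡ 22. → (1, 22)
7P: (1, 22) + (65, 20). λ = (20 - 22)/(65 - 1) ≡ 71/64 mod 73. 64⁻¹ ≡ 8 (mod 73) since 64·8 = 512 ≡ 1, so λ ≡ 57.
  x = λ² - 1 - 65 = 3249 - 66 ≡ 44; y = λ·(1 - 44) - 22 ≡ 9. → (44, 9)
8P: (44, 9) + (65, 20). λ = (20 - 9)/(65 - 44) ≡ 11/21 mod 73. 21⁻¹ ≡ 7 (mod 73), so λ ≡ 4.
  x = λ² - 44 - 65 = 16 - 109 ≡ 53; y = λ·(44 - 53) - 9 ≡ 28. → (53, 28)

(53, 28)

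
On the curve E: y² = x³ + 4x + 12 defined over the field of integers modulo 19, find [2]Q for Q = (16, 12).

tangent at (16, 12): λ = (3·16² + 4)/(2·12) ≡ 12/5. 5⁻¹ ≡ 4 (mod 19), so λ ≡ 12·4 ≡ 10.
  x = λ² - 16 - 16 = 100 - 32 ≡ 11; y = λ·(16 - 11) - 12 ≡ 0. → (11, 0)

(11, 0)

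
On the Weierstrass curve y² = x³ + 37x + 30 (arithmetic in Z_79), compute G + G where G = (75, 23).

tangent at (75, 23): λ = (3·75² + 37)/(2·23) ≡ 6/46. 46⁻¹ ≡ 67 (mod 79), so λ ≡ 6·67 ≡ 7.
  x = λ² - 75 - 75 = 49 - 150 ≡ 57; y = λ·(75 - 57) - 23 ≡ 24. → (57, 24)

(57, 24)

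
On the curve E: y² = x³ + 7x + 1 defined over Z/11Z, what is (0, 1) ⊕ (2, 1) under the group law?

(9, 10)

(0, 1) + (2, 1). λ = (1 - 1)/(2 - 0) ≡ 0/2 mod 11. 2⁻¹ ≡ 6 (mod 11) since 2·6 = 12 ≡ 1, so λ ≡ 0.
  x = λ² - 0 - 2 = 0 - 2 ≡ 9; y = λ·(0 - 9) - 1 ≡ 10. → (9, 10)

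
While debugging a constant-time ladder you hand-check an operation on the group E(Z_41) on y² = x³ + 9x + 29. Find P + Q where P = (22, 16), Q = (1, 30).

(22, 16) + (1, 30). λ = (30 - 16)/(1 - 22) ≡ 14/20 mod 41. 20⁻¹ ≡ 39 (mod 41) since 20·39 = 780 ≡ 1, so λ ≡ 13.
  x = λ² - 22 - 1 = 169 - 23 ≡ 23; y = λ·(22 - 23) - 16 ≡ 12. → (23, 12)

(23, 12)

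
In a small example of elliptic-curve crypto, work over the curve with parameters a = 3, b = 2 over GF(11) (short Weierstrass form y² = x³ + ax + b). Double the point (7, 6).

tangent at (7, 6): λ = (3·7² + 3)/(2·6) ≡ 7/1. 1⁻¹ ≡ 1 (mod 11), so λ ≡ 7·1 ≡ 7.
  x = λ² - 7 - 7 = 49 - 14 ≡ 2; y = λ·(7 - 2) - 6 ≡ 7. → (2, 7)

(2, 7)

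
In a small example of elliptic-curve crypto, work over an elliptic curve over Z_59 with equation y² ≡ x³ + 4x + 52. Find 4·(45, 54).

Write P = (45, 54).
Double-and-add on 4 = (100)₂. Start with P = (45, 54) for the leading 1-bit.
double: tangent at (45, 54): λ = (3·45² + 4)/(2·54) ≡ 2/49. 49⁻¹ ≡ 53 (mod 59), so λ ≡ 2·53 ≡ 47.
  x = λ² - 45 - 45 = 2209 - 90 ≡ 54; y = λ·(45 - 54) - 54 ≡ 54. → (54, 54)
double: tangent at (54, 54): λ = (3·54² + 4)/(2·54) ≡ 20/49. 49⁻¹ ≡ 53 (mod 59), so λ ≡ 20·53 ≡ 57.
  x = λ² - 54 - 54 = 3249 - 108 ≡ 14; y = λ·(54 - 14) - 54 ≡ 43. → (14, 43)

(14, 43)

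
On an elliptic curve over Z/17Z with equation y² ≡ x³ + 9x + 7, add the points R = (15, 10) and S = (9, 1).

(8, 9)

(15, 10) + (9, 1). λ = (1 - 10)/(9 - 15) ≡ 8/11 mod 17. 11⁻¹ ≡ 14 (mod 17) since 11·14 = 154 ≡ 1, so λ ≡ 10.
  x = λ² - 15 - 9 = 100 - 24 ≡ 8; y = λ·(15 - 8) - 10 ≡ 9. → (8, 9)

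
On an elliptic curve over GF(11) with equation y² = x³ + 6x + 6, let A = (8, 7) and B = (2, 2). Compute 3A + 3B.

First 3A:
Repeated addition: build up to 3A.
2A: tangent at (8, 7): λ = (3·8² + 6)/(2·7) ≡ 0/3. 3⁻¹ ≡ 4 (mod 11), so λ ≡ 0·4 ≡ 0.
  x = λ² - 8 - 8 = 0 - 16 ≡ 6; y = λ·(8 - 6) - 7 ≡ 4. → (6, 4)
3A: (6, 4) + (8, 7). λ = (7 - 4)/(8 - 6) ≡ 3/2 mod 11. 2⁻¹ ≡ 6 (mod 11), so λ ≡ 7.
  x = λ² - 6 - 8 = 49 - 14 ≡ 2; y = λ·(6 - 2) - 4 ≡ 2. → (2, 2)
3A = (2, 2).
Next 3B:
Repeated addition: build up to 3B.
2B: tangent at (2, 2): λ = (3·2² + 6)/(2·2) ≡ 7/4. 4⁻¹ ≡ 3 (mod 11) since 4·3 = 12 ≡ 1, so λ ≡ 7·3 ≡ 10.
  x = λ² - 2 - 2 = 100 - 4 ≡ 8; y = λ·(2 - 8) - 2 ≡ 4. → (8, 4)
3B: (8, 4) + (2, 2). λ = (2 - 4)/(2 - 8) ≡ 9/5 mod 11. 5⁻¹ ≡ 9 (mod 11), so λ ≡ 4.
  x = λ² - 8 - 2 = 16 - 10 ≡ 6; y = λ·(8 - 6) - 4 ≡ 4. → (6, 4)
3B = (6, 4).
Finally 3A + 3B:
(2, 2) + (6, 4). λ = (4 - 2)/(6 - 2) ≡ 2/4 mod 11. 4⁻¹ ≡ 3 (mod 11) since 4·3 = 12 ≡ 1, so λ ≡ 6.
  x = λ² - 2 - 6 = 36 - 8 ≡ 6; y = λ·(2 - 6) - 2 ≡ 7. → (6, 7)

(6, 7)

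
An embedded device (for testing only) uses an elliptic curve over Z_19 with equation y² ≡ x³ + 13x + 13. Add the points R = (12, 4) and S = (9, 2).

(9, 17)

(12, 4) + (9, 2). λ = (2 - 4)/(9 - 12) ≡ 17/16 mod 19. 16⁻¹ ≡ 6 (mod 19) since 16·6 = 96 ≡ 1, so λ ≡ 7.
  x = λ² - 12 - 9 = 49 - 21 ≡ 9; y = λ·(12 - 9) - 4 ≡ 17. → (9, 17)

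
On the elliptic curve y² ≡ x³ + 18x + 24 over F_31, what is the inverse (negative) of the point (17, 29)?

-(17, 29) = (17, -29 mod 31) = (17, 2).

(17, 2)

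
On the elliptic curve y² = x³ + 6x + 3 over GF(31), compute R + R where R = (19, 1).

(28, 12)

tangent at (19, 1): λ = (3·19² + 6)/(2·1) ≡ 4/2. 2⁻¹ ≡ 16 (mod 31), so λ ≡ 4·16 ≡ 2.
  x = λ² - 19 - 19 = 4 - 38 ≡ 28; y = λ·(19 - 28) - 1 ≡ 12. → (28, 12)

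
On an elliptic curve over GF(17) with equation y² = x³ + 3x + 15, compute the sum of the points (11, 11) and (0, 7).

(14, 8)

(11, 11) + (0, 7). λ = (7 - 11)/(0 - 11) ≡ 13/6 mod 17. 6⁻¹ ≡ 3 (mod 17), so λ ≡ 5.
  x = λ² - 11 - 0 = 25 - 11 ≡ 14; y = λ·(11 - 14) - 11 ≡ 8. → (14, 8)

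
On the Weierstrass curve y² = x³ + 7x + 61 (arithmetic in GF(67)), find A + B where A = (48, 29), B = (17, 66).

(48, 29) + (17, 66). λ = (66 - 29)/(17 - 48) ≡ 37/36 mod 67. 36⁻¹ ≡ 54 (mod 67), so λ ≡ 55.
  x = λ² - 48 - 17 = 3025 - 65 ≡ 12; y = λ·(48 - 12) - 29 ≡ 8. → (12, 8)

(12, 8)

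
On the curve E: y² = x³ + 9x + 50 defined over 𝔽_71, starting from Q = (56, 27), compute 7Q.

(10, 69)

Double-and-add on 7 = (111)₂. Start with Q = (56, 27) for the leading 1-bit.
double: tangent at (56, 27): λ = (3·56² + 9)/(2·27) ≡ 45/54. 54⁻¹ ≡ 25 (mod 71), so λ ≡ 45·25 ≡ 60.
  x = λ² - 56 - 56 = 3600 - 112 ≡ 9; y = λ·(56 - 9) - 27 ≡ 24. → (9, 24)
add Q: (9, 24) + (56, 27). λ = (27 - 24)/(56 - 9) ≡ 3/47 mod 71. 47⁻¹ ≡ 68 (mod 71), so λ ≡ 62.
  x = λ² - 9 - 56 = 3844 - 65 ≡ 16; y = λ·(9 - 16) - 24 ≡ 39. → (16, 39)
double: tangent at (16, 39): λ = (3·16² + 9)/(2·39) ≡ 67/7. 7⁻¹ ≡ 61 (mod 71) since 7·61 = 427 ≡ 1, so λ ≡ 67·61 ≡ 40.
  x = λ² - 16 - 16 = 1600 - 32 ≡ 6; y = λ·(16 - 6) - 39 ≡ 6. → (6, 6)
add Q: (6, 6) + (56, 27). λ = (27 - 6)/(56 - 6) ≡ 21/50 mod 71. 50⁻¹ ≡ 27 (mod 71) since 50·27 = 1350 ≡ 1, so λ ≡ 70.
  x = λ² - 6 - 56 = 4900 - 62 ≡ 10; y = λ·(6 - 10) - 6 ≡ 69. → (10, 69)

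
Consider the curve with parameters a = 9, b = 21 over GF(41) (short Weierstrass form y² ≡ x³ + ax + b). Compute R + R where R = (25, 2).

tangent at (25, 2): λ = (3·25² + 9)/(2·2) ≡ 39/4. 4⁻¹ ≡ 31 (mod 41) since 4·31 = 124 ≡ 1, so λ ≡ 39·31 ≡ 20.
  x = λ² - 25 - 25 = 400 - 50 ≡ 22; y = λ·(25 - 22) - 2 ≡ 17. → (22, 17)

(22, 17)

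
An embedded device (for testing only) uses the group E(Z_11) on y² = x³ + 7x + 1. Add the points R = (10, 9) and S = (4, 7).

(2, 1)

(10, 9) + (4, 7). λ = (7 - 9)/(4 - 10) ≡ 9/5 mod 11. 5⁻¹ ≡ 9 (mod 11), so λ ≡ 4.
  x = λ² - 10 - 4 = 16 - 14 ≡ 2; y = λ·(10 - 2) - 9 ≡ 1. → (2, 1)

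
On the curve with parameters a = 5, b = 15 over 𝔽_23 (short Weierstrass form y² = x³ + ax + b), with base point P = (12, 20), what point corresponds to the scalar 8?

O

Double-and-add on 8 = (1000)₂. Start with P = (12, 20) for the leading 1-bit.
double: tangent at (12, 20): λ = (3·12² + 5)/(2·20) ≡ 0/17. 17⁻¹ ≡ 19 (mod 23) since 17·19 = 323 ≡ 1, so λ ≡ 0·19 ≡ 0.
  x = λ² - 12 - 12 = 0 - 24 ≡ 22; y = λ·(12 - 22) - 20 ≡ 3. → (22, 3)
double: tangent at (22, 3): λ = (3·22² + 5)/(2·3) ≡ 8/6. 6⁻¹ ≡ 4 (mod 23), so λ ≡ 8·4 ≡ 9.
  x = λ² - 22 - 22 = 81 - 44 ≡ 14; y = λ·(22 - 14) - 3 ≡ 0. → (14, 0)
double: (14, 0) + (14, 0): same x and y₁ ≡ -y₂, so the sum is O.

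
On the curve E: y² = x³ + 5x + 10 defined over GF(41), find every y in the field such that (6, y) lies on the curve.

x³ + 5x + 10 = 256 ≡ 10 (mod 41).
Square roots of 10 mod 41: 16 and 25 (since 16² = 256 ≡ 10).

16, 25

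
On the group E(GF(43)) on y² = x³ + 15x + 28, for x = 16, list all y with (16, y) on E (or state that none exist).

x³ + 15x + 28 = 4364 ≡ 21 (mod 43).
Square roots of 21 mod 43: 8 and 35 (since 8² = 64 ≡ 21).

8, 35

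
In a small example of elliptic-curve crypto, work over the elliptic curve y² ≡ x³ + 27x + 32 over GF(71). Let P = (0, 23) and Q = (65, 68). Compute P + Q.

(9, 9)

(0, 23) + (65, 68). λ = (68 - 23)/(65 - 0) ≡ 45/65 mod 71. 65⁻¹ ≡ 59 (mod 71), so λ ≡ 28.
  x = λ² - 0 - 65 = 784 - 65 ≡ 9; y = λ·(0 - 9) - 23 ≡ 9. → (9, 9)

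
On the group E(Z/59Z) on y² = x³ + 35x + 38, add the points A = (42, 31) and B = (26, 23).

(42, 31) + (26, 23). λ = (23 - 31)/(26 - 42) ≡ 51/43 mod 59. 43⁻¹ ≡ 11 (mod 59) since 43·11 = 473 ≡ 1, so λ ≡ 30.
  x = λ² - 42 - 26 = 900 - 68 ≡ 6; y = λ·(42 - 6) - 31 ≡ 46. → (6, 46)

(6, 46)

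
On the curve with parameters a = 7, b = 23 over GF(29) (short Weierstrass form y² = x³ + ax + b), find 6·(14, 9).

Write Q = (14, 9).
Double-and-add on 6 = (110)₂. Start with Q = (14, 9) for the leading 1-bit.
double: tangent at (14, 9): λ = (3·14² + 7)/(2·9) ≡ 15/18. 18⁻¹ ≡ 21 (mod 29) since 18·21 = 378 ≡ 1, so λ ≡ 15·21 ≡ 25.
  x = λ² - 14 - 14 = 625 - 28 ≡ 17; y = λ·(14 - 17) - 9 ≡ 3. → (17, 3)
add Q: (17, 3) + (14, 9). λ = (9 - 3)/(14 - 17) ≡ 6/26 mod 29. 26⁻¹ ≡ 19 (mod 29), so λ ≡ 27.
  x = λ² - 17 - 14 = 729 - 31 ≡ 2; y = λ·(17 - 2) - 3 ≡ 25. → (2, 25)
double: tangent at (2, 25): λ = (3·2² + 7)/(2·25) ≡ 19/21. 21⁻¹ ≡ 18 (mod 29), so λ ≡ 19·18 ≡ 23.
  x = λ² - 2 - 2 = 529 - 4 ≡ 3; y = λ·(2 - 3) - 25 ≡ 10. → (3, 10)

(3, 10)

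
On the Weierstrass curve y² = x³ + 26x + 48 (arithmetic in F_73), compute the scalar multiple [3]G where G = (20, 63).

(18, 17)

Repeated addition: build up to 3G.
2G: tangent at (20, 63): λ = (3·20² + 26)/(2·63) ≡ 58/53. 53⁻¹ ≡ 62 (mod 73), so λ ≡ 58·62 ≡ 19.
  x = λ² - 20 - 20 = 361 - 40 ≡ 29; y = λ·(20 - 29) - 63 ≡ 58. → (29, 58)
3G: (29, 58) + (20, 63). λ = (63 - 58)/(20 - 29) ≡ 5/64 mod 73. 64⁻¹ ≡ 8 (mod 73) since 64·8 = 512 ≡ 1, so λ ≡ 40.
  x = λ² - 29 - 20 = 1600 - 49 ≡ 18; y = λ·(29 - 18) - 58 ≡ 17. → (18, 17)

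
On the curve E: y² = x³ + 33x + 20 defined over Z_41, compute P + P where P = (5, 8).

(33, 8)

tangent at (5, 8): λ = (3·5² + 33)/(2·8) ≡ 26/16. 16⁻¹ ≡ 18 (mod 41), so λ ≡ 26·18 ≡ 17.
  x = λ² - 5 - 5 = 289 - 10 ≡ 33; y = λ·(5 - 33) - 8 ≡ 8. → (33, 8)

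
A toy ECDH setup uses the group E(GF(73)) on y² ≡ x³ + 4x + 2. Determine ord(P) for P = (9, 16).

2P: tangent at (9, 16): λ = (3·9² + 4)/(2·16) ≡ 28/32. 32⁻¹ ≡ 16 (mod 73) since 32·16 = 512 ≡ 1, so λ ≡ 28·16 ≡ 10.
  x = λ² - 9 - 9 = 100 - 18 ≡ 9; y = λ·(9 - 9) - 16 ≡ 57. → (9, 57)
3P: (9, 57) + (9, 16): same x and y₁ ≡ -y₂, so the sum is O.
3P = O, so the order is 3.

3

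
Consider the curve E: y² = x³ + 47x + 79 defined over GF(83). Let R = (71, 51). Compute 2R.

(25, 69)

tangent at (71, 51): λ = (3·71² + 47)/(2·51) ≡ 64/19. 19⁻¹ ≡ 35 (mod 83) since 19·35 = 665 ≡ 1, so λ ≡ 64·35 ≡ 82.
  x = λ² - 71 - 71 = 6724 - 142 ≡ 25; y = λ·(71 - 25) - 51 ≡ 69. → (25, 69)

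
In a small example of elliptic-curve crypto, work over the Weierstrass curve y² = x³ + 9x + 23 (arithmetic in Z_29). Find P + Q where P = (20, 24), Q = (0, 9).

(20, 24) + (0, 9). λ = (9 - 24)/(0 - 20) ≡ 14/9 mod 29. 9⁻¹ ≡ 13 (mod 29) since 9·13 = 117 ≡ 1, so λ ≡ 8.
  x = λ² - 20 - 0 = 64 - 20 ≡ 15; y = λ·(20 - 15) - 24 ≡ 16. → (15, 16)

(15, 16)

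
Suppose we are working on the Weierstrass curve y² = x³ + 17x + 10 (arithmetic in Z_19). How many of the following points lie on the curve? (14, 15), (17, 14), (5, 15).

1

(14, 15): 15² ≡ 16, rhs ≡ 9 → off.
(17, 14): 14² ≡ 6, rhs ≡ 6 → on.
(5, 15): 15² ≡ 16, rhs ≡ 11 → off.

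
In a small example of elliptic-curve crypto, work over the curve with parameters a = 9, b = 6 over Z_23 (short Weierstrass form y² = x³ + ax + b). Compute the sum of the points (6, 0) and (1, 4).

(6, 0) + (1, 4). λ = (4 - 0)/(1 - 6) ≡ 4/18 mod 23. 18⁻¹ ≡ 9 (mod 23) since 18·9 = 162 ≡ 1, so λ ≡ 13.
  x = λ² - 6 - 1 = 169 - 7 ≡ 1; y = λ·(6 - 1) - 0 ≡ 19. → (1, 19)

(1, 19)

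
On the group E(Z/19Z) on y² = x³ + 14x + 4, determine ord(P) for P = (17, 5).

6

2P: tangent at (17, 5): λ = (3·17² + 14)/(2·5) ≡ 7/10. 10⁻¹ ≡ 2 (mod 19) since 10·2 = 20 ≡ 1, so λ ≡ 7·2 ≡ 14.
  x = λ² - 17 - 17 = 196 - 34 ≡ 10; y = λ·(17 - 10) - 5 ≡ 17. → (10, 17)
3P: (10, 17) + (17, 5). λ = (5 - 17)/(17 - 10) ≡ 7/7 mod 19. 7⁻¹ ≡ 11 (mod 19), so λ ≡ 1.
  x = λ² - 10 - 17 = 1 - 27 ≡ 12; y = λ·(10 - 12) - 17 ≡ 0. → (12, 0)
4P: (12, 0) + (17, 5). λ = (5 - 0)/(17 - 12) ≡ 5/5 mod 19. 5⁻¹ ≡ 4 (mod 19) since 5·4 = 20 ≡ 1, so λ ≡ 1.
  x = λ² - 12 - 17 = 1 - 29 ≡ 10; y = λ·(12 - 10) - 0 ≡ 2. → (10, 2)
5P: (10, 2) + (17, 5). λ = (5 - 2)/(17 - 10) ≡ 3/7 mod 19. 7⁻¹ ≡ 11 (mod 19), so λ ≡ 14.
  x = λ² - 10 - 17 = 196 - 27 ≡ 17; y = λ·(10 - 17) - 2 ≡ 14. → (17, 14)
6P: (17, 14) + (17, 5): same x and y₁ ≡ -y₂, so the sum is O.
6P = O, so the order is 6.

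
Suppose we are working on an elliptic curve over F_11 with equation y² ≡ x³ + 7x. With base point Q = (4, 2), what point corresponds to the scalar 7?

(4, 2)

Double-and-add on 7 = (111)₂. Start with Q = (4, 2) for the leading 1-bit.
double: tangent at (4, 2): λ = (3·4² + 7)/(2·2) ≡ 0/4. 4⁻¹ ≡ 3 (mod 11), so λ ≡ 0·3 ≡ 0.
  x = λ² - 4 - 4 = 0 - 8 ≡ 3; y = λ·(4 - 3) - 2 ≡ 9. → (3, 9)
add Q: (3, 9) + (4, 2). λ = (2 - 9)/(4 - 3) ≡ 4/1 mod 11. 1⁻¹ ≡ 1 (mod 11), so λ ≡ 4.
  x = λ² - 3 - 4 = 16 - 7 ≡ 9; y = λ·(3 - 9) - 9 ≡ 0. → (9, 0)
double: (9, 0) + (9, 0): same x and y₁ ≡ -y₂, so the sum is O.
add Q: O + (4, 2) = (4, 2) (identity).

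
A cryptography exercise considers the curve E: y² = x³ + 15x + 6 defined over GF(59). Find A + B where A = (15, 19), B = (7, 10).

(6, 28)

(15, 19) + (7, 10). λ = (10 - 19)/(7 - 15) ≡ 50/51 mod 59. 51⁻¹ ≡ 22 (mod 59), so λ ≡ 38.
  x = λ² - 15 - 7 = 1444 - 22 ≡ 6; y = λ·(15 - 6) - 19 ≡ 28. → (6, 28)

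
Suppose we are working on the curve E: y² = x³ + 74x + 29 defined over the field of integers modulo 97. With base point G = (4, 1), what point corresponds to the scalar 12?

Double-and-add on 12 = (1100)₂. Start with G = (4, 1) for the leading 1-bit.
double: tangent at (4, 1): λ = (3·4² + 74)/(2·1) ≡ 25/2. 2⁻¹ ≡ 49 (mod 97), so λ ≡ 25·49 ≡ 61.
  x = λ² - 4 - 4 = 3721 - 8 ≡ 27; y = λ·(4 - 27) - 1 ≡ 51. → (27, 51)
add G: (27, 51) + (4, 1). λ = (1 - 51)/(4 - 27) ≡ 47/74 mod 97. 74⁻¹ ≡ 59 (mod 97), so λ ≡ 57.
  x = λ² - 27 - 4 = 3249 - 31 ≡ 17; y = λ·(27 - 17) - 51 ≡ 34. → (17, 34)
double: tangent at (17, 34): λ = (3·17² + 74)/(2·34) ≡ 68/68. 68⁻¹ ≡ 10 (mod 97) since 68·10 = 680 ≡ 1, so λ ≡ 68·10 ≡ 1.
  x = λ² - 17 - 17 = 1 - 34 ≡ 64; y = λ·(17 - 64) - 34 ≡ 16. → (64, 16)
double: tangent at (64, 16): λ = (3·64² + 74)/(2·16) ≡ 43/32. 32⁻¹ ≡ 94 (mod 97), so λ ≡ 43·94 ≡ 65.
  x = λ² - 64 - 64 = 4225 - 128 ≡ 23; y = λ·(64 - 23) - 16 ≡ 30. → (23, 30)

(23, 30)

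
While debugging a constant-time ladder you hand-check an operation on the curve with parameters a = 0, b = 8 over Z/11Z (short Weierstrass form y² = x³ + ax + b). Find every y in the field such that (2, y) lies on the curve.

x³ + 0x + 8 = 16 ≡ 5 (mod 11).
Square roots of 5 mod 11: 4 and 7 (since 4² = 16 ≡ 5).

4, 7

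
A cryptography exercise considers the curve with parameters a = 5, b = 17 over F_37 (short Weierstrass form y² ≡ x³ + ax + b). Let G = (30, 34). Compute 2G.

tangent at (30, 34): λ = (3·30² + 5)/(2·34) ≡ 4/31. 31⁻¹ ≡ 6 (mod 37), so λ ≡ 4·6 ≡ 24.
  x = λ² - 30 - 30 = 576 - 60 ≡ 35; y = λ·(30 - 35) - 34 ≡ 31. → (35, 31)

(35, 31)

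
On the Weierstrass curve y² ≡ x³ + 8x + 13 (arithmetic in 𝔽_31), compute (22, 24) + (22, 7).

O

The two points share x = 22 and their y-coordinates satisfy 24 + 7 ≡ 0 (mod 31), so they are inverses. Their sum is 𝒪.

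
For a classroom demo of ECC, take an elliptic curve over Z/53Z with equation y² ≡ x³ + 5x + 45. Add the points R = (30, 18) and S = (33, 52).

(30, 18) + (33, 52). λ = (52 - 18)/(33 - 30) ≡ 34/3 mod 53. 3⁻¹ ≡ 18 (mod 53), so λ ≡ 29.
  x = λ² - 30 - 33 = 841 - 63 ≡ 36; y = λ·(30 - 36) - 18 ≡ 20. → (36, 20)

(36, 20)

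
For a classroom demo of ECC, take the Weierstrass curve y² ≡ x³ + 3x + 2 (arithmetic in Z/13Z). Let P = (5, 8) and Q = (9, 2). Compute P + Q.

(11, 1)

(5, 8) + (9, 2). λ = (2 - 8)/(9 - 5) ≡ 7/4 mod 13. 4⁻¹ ≡ 10 (mod 13) since 4·10 = 40 ≡ 1, so λ ≡ 5.
  x = λ² - 5 - 9 = 25 - 14 ≡ 11; y = λ·(5 - 11) - 8 ≡ 1. → (11, 1)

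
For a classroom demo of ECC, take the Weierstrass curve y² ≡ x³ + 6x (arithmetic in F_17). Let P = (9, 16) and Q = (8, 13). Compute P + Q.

(9, 1)

(9, 16) + (8, 13). λ = (13 - 16)/(8 - 9) ≡ 14/16 mod 17. 16⁻¹ ≡ 16 (mod 17) since 16·16 = 256 ≡ 1, so λ ≡ 3.
  x = λ² - 9 - 8 = 9 - 17 ≡ 9; y = λ·(9 - 9) - 16 ≡ 1. → (9, 1)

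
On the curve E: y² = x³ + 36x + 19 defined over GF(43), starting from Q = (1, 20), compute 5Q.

Repeated addition: build up to 5Q.
2Q: tangent at (1, 20): λ = (3·1² + 36)/(2·20) ≡ 39/40. 40⁻¹ ≡ 14 (mod 43) since 40·14 = 560 ≡ 1, so λ ≡ 39·14 ≡ 30.
  x = λ² - 1 - 1 = 900 - 2 ≡ 38; y = λ·(1 - 38) - 20 ≡ 31. → (38, 31)
3Q: (38, 31) + (1, 20). λ = (20 - 31)/(1 - 38) ≡ 32/6 mod 43. 6⁻¹ ≡ 36 (mod 43), so λ ≡ 34.
  x = λ² - 38 - 1 = 1156 - 39 ≡ 42; y = λ·(38 - 42) - 31 ≡ 5. → (42, 5)
4Q: (42, 5) + (1, 20). λ = (20 - 5)/(1 - 42) ≡ 15/2 mod 43. 2⁻¹ ≡ 22 (mod 43), so λ ≡ 29.
  x = λ² - 42 - 1 = 841 - 43 ≡ 24; y = λ·(42 - 24) - 5 ≡ 1. → (24, 1)
5Q: (24, 1) + (1, 20). λ = (20 - 1)/(1 - 24) ≡ 19/20 mod 43. 20⁻¹ ≡ 28 (mod 43), so λ ≡ 16.
  x = λ² - 24 - 1 = 256 - 25 ≡ 16; y = λ·(24 - 16) - 1 ≡ 41. → (16, 41)

(16, 41)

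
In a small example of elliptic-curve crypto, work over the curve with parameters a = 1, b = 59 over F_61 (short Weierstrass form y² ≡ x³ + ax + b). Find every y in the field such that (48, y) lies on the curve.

17, 44

x³ + 1x + 59 = 110699 ≡ 45 (mod 61).
Square roots of 45 mod 61: 17 and 44 (since 17² = 289 ≡ 45).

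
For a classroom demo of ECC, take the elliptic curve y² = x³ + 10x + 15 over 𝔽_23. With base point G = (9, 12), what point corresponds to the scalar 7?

Repeated addition: build up to 7G.
2G: tangent at (9, 12): λ = (3·9² + 10)/(2·12) ≡ 0/1. 1⁻¹ ≡ 1 (mod 23), so λ ≡ 0·1 ≡ 0.
  x = λ² - 9 - 9 = 0 - 18 ≡ 5; y = λ·(9 - 5) - 12 ≡ 11. → (5, 11)
3G: (5, 11) + (9, 12). λ = (12 - 11)/(9 - 5) ≡ 1/4 mod 23. 4⁻¹ ≡ 6 (mod 23), so λ ≡ 6.
  x = λ² - 5 - 9 = 36 - 14 ≡ 22; y = λ·(5 - 22) - 11 ≡ 2. → (22, 2)
4G: (22, 2) + (9, 12). λ = (12 - 2)/(9 - 22) ≡ 10/10 mod 23. 10⁻¹ ≡ 7 (mod 23) since 10·7 = 70 ≡ 1, so λ ≡ 1.
  x = λ² - 22 - 9 = 1 - 31 ≡ 16; y = λ·(22 - 16) - 2 ≡ 4. → (16, 4)
5G: (16, 4) + (9, 12). λ = (12 - 4)/(9 - 16) ≡ 8/16 mod 23. 16⁻¹ ≡ 13 (mod 23), so λ ≡ 12.
  x = λ² - 16 - 9 = 144 - 25 ≡ 4; y = λ·(16 - 4) - 4 ≡ 2. → (4, 2)
6G: (4, 2) + (9, 12). λ = (12 - 2)/(9 - 4) ≡ 10/5 mod 23. 5⁻¹ ≡ 14 (mod 23), so λ ≡ 2.
  x = λ² - 4 - 9 = 4 - 13 ≡ 14; y = λ·(4 - 14) - 2 ≡ 1. → (14, 1)
7G: (14, 1) + (9, 12). λ = (12 - 1)/(9 - 14) ≡ 11/18 mod 23. 18⁻¹ ≡ 9 (mod 23) since 18·9 = 162 ≡ 1, so λ ≡ 7.
  x = λ² - 14 - 9 = 49 - 23 ≡ 3; y = λ·(14 - 3) - 1 ≡ 7. → (3, 7)

(3, 7)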